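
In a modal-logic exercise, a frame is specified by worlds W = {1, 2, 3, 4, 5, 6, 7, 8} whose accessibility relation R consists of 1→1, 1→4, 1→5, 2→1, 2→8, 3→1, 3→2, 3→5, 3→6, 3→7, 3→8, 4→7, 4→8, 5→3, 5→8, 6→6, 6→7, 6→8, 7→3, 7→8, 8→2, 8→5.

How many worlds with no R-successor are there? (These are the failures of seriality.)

0

R is serial; there are no such worlds.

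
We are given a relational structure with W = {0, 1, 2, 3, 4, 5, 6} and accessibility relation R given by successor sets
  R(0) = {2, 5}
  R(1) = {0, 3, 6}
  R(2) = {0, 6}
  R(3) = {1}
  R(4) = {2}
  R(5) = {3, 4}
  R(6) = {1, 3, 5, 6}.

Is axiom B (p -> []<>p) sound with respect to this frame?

No

Axiom B corresponds to the accessibility relation being symmetric.
Symmetric: no — 0 R 5 but not 5 R 0.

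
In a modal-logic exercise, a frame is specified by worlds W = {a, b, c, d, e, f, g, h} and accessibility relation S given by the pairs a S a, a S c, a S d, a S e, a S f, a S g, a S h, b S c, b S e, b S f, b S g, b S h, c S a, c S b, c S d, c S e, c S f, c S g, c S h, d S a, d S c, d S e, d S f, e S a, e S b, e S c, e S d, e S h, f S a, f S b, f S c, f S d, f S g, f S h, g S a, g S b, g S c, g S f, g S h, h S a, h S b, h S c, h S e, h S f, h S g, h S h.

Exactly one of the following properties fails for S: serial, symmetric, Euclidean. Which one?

Euclidean

Serial: yes — every world has a successor (e.g. a S a).
Symmetric: yes — every pair in S has its reverse in S.
Euclidean: no — a S d and a S g, but not d S g.
Only Euclidean fails.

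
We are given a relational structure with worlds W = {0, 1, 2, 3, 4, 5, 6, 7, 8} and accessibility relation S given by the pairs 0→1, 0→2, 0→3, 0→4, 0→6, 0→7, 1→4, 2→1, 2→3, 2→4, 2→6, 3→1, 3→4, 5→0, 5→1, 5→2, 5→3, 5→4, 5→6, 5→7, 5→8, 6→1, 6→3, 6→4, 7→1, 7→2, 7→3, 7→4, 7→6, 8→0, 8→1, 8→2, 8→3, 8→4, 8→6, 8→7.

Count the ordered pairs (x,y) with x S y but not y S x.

36

Enumerating: (0,1), (0,2), (0,3), (0,4), (0,6), (0,7), (1,4), (2,1), (2,3), (2,4), (2,6), (3,1), … and 24 more.
Total: 36.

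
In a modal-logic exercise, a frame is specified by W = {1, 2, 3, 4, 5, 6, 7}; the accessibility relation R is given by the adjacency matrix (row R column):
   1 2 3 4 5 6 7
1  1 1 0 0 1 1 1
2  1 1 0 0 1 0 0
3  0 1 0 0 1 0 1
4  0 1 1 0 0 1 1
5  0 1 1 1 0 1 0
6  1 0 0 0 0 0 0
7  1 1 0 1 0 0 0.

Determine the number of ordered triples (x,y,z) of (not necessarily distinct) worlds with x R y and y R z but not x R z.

Enumerating: (1,5,3), (1,5,4), (1,7,4), (2,1,6), (2,1,7), (2,5,3), (2,5,4), (2,5,6), (3,2,1), (3,5,3), (3,5,4), (3,5,6), … and 25 more.
Total: 37.

37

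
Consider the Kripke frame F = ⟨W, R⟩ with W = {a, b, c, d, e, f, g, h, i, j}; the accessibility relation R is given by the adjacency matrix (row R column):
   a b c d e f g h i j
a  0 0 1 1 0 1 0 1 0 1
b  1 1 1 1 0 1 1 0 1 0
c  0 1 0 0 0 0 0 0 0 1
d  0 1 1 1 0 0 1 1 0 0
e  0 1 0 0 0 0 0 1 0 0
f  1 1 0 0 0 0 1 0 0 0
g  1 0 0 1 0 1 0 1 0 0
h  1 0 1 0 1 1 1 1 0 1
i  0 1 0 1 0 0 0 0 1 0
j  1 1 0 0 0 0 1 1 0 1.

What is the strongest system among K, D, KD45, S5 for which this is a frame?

D

Serial (axiom D): yes — every world has a successor (e.g. a R c).
Euclidean (axiom 5): no — a R c and a R d, but not c R d.
Transitive (axiom 4): no — a R c and c R b, but not a R b.
Reflexive (axiom T): no — a is not related to itself.
So F validates K, D; KD45 would additionally require R to be Euclidean and transitive. The strongest is D.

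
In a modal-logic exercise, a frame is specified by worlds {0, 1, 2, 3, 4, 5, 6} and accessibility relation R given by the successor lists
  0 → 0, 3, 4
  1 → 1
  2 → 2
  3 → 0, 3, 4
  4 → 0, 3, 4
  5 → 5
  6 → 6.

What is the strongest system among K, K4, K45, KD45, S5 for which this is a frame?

Transitive (axiom 4): yes — every two-step R-path is closed by a direct edge.
Euclidean (axiom 5): yes — any two successors of a common world are R-related.
Serial (axiom D): yes — every world has a successor (e.g. 0 R 0).
Reflexive (axiom T): yes — every world is R-related to itself.
So F validates K, K4, K45, KD45, S5. The strongest is S5.

S5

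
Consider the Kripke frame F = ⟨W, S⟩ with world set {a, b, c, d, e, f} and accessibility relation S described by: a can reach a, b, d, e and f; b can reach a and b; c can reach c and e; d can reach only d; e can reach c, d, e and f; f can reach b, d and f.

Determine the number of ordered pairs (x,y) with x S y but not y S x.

7

Enumerating: (a,d), (a,e), (a,f), (e,d), (e,f), (f,b), (f,d).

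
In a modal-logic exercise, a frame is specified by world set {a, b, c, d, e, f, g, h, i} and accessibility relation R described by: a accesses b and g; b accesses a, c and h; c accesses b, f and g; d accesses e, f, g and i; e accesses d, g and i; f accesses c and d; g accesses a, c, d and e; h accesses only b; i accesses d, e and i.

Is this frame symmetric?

Yes

Symmetric: yes — every pair in R has its reverse in R.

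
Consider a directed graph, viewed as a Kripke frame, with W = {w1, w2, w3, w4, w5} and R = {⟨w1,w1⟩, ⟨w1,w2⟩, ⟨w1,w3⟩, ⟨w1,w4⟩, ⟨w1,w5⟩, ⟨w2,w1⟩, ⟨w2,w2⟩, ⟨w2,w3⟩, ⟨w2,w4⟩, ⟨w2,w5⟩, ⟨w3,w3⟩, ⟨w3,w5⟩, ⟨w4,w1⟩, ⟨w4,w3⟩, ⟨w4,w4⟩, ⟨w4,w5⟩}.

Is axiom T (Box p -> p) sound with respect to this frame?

No

The schema T characterises exactly the reflexive frames.
Reflexive: no — w5 is not related to itself.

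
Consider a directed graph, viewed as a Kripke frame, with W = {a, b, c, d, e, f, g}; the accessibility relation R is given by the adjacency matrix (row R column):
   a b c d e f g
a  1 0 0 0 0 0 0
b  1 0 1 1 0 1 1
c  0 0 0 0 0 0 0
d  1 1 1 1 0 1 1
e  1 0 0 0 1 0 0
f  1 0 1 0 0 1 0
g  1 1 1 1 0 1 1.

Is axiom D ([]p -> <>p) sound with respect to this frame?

No

The schema D characterises exactly the serial frames.
Serial: no — c has no R-successor.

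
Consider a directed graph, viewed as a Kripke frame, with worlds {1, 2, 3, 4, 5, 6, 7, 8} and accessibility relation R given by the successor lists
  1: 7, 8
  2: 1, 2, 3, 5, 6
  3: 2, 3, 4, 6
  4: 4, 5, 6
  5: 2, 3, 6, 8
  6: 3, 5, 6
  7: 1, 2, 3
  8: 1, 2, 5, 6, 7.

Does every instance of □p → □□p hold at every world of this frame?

The schema 4 characterises exactly the transitive frames.
Transitive: no — 1 R 7 and 7 R 2, but not 1 R 2.

No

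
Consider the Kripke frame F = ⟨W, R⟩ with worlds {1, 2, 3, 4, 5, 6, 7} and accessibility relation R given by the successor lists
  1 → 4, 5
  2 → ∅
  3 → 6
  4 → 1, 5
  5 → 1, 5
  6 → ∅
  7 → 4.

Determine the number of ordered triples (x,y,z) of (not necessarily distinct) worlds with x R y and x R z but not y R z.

Enumerating: (1,4,4), (1,5,4), (3,6,6), (4,1,1), (5,1,1), (7,4,4).

6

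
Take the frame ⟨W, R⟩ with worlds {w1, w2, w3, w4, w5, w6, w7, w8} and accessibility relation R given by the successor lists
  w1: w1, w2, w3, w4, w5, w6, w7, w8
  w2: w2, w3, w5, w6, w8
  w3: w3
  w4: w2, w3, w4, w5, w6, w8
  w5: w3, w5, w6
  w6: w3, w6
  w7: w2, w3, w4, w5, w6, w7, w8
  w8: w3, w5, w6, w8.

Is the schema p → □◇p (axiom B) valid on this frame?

No

By correspondence theory, B is valid on a frame iff R is symmetric.
Symmetric: no — w1 R w2 but not w2 R w1.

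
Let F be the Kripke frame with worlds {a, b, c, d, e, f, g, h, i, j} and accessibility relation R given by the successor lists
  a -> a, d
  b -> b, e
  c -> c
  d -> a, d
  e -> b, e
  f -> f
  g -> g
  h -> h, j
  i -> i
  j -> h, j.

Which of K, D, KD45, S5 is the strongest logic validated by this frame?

Serial (axiom D): yes — every world has a successor (e.g. a R a).
Euclidean (axiom 5): yes — any two successors of a common world are R-related.
Transitive (axiom 4): yes — every two-step R-path is closed by a direct edge.
Reflexive (axiom T): yes — every world is R-related to itself.
So F validates K, D, KD45, S5. The strongest is S5.

S5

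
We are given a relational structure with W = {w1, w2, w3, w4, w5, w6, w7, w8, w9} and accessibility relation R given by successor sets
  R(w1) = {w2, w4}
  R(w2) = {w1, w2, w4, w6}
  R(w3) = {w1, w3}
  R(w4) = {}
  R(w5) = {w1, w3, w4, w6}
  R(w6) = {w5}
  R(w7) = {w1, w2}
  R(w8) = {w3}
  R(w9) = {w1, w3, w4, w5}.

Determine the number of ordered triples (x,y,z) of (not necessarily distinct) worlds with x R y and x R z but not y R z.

Enumerating: (w1,w4,w2), (w1,w4,w4), (w2,w1,w1), (w2,w1,w6), (w2,w4,w1), (w2,w4,w2), (w2,w4,w4), (w2,w4,w6), (w2,w6,w1), (w2,w6,w2), (w2,w6,w4), (w2,w6,w6), … and 27 more.
Total: 39.

39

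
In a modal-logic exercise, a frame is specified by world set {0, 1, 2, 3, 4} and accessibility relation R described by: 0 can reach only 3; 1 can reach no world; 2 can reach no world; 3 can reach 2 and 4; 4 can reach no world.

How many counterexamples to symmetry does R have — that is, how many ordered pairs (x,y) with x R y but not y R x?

3

Enumerating: (0,3), (3,2), (3,4).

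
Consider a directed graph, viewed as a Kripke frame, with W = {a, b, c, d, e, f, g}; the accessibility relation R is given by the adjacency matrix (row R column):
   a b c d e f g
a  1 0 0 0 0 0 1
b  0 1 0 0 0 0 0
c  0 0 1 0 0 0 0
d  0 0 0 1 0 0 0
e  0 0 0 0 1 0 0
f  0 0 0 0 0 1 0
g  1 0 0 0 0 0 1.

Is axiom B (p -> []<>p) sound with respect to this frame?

The schema B characterises exactly the symmetric frames.
Symmetric: yes — every pair in R has its reverse in R.

Yes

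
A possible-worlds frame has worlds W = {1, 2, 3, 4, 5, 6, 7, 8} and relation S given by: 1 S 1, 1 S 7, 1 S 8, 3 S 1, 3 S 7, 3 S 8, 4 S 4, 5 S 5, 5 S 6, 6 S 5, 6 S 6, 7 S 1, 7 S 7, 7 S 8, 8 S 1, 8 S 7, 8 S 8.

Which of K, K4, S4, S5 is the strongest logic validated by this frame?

K4

Transitive (axiom 4): yes — every two-step S-path is closed by a direct edge.
Reflexive (axiom T): no — 2 is not related to itself.
Euclidean (axiom 5): yes — any two successors of a common world are S-related.
So F validates K, K4; S4 would additionally require S to be reflexive. The strongest is K4.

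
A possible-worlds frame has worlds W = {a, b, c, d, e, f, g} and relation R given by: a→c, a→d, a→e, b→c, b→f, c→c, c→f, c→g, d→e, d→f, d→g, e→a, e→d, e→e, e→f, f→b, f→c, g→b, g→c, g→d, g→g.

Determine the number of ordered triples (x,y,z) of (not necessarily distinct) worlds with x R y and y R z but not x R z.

Enumerating: (a,c,f), (a,c,g), (a,d,f), (a,d,g), (a,e,a), (a,e,f), (b,c,g), (b,f,b), (c,f,b), (c,g,b), (c,g,d), (d,e,a), … and 17 more.
Total: 29.

29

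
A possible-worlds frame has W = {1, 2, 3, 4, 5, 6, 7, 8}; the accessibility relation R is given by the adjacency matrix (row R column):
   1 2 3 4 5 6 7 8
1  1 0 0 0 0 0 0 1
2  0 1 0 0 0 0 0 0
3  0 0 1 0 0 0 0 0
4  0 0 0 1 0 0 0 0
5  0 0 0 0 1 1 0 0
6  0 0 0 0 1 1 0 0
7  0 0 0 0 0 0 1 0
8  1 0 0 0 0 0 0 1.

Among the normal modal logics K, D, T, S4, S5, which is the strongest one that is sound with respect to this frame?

S5

Serial (axiom D): yes — every world has a successor (e.g. 1 R 1).
Reflexive (axiom T): yes — every world is R-related to itself.
Transitive (axiom 4): yes — every two-step R-path is closed by a direct edge.
Euclidean (axiom 5): yes — any two successors of a common world are R-related.
So F validates K, D, T, S4, S5. The strongest is S5.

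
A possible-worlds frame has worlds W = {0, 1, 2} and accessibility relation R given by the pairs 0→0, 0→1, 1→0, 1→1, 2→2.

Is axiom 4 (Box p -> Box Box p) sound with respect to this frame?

By correspondence theory, 4 is valid on a frame iff R is transitive.
Transitive: yes — every two-step R-path is closed by a direct edge.

Yes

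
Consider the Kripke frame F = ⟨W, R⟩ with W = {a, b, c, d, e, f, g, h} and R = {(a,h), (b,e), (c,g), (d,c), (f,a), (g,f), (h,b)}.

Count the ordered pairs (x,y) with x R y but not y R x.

Enumerating: (a,h), (b,e), (c,g), (d,c), (f,a), (g,f), (h,b).

7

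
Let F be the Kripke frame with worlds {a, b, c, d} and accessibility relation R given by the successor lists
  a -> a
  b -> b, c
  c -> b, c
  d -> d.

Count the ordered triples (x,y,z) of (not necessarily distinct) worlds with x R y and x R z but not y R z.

0

R is Euclidean; there are no such tuples.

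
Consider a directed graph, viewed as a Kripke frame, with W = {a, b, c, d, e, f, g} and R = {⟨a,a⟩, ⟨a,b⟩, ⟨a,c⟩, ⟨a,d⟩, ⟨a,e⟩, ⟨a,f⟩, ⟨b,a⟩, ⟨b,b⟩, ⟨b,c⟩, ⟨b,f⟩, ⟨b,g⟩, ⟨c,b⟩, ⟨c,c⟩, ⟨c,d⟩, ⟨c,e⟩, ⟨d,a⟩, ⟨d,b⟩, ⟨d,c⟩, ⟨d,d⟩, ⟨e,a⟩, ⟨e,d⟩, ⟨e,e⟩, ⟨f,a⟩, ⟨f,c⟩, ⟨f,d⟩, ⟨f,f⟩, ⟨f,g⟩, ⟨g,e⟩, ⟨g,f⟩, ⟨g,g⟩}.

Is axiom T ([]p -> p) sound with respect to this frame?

The schema T characterises exactly the reflexive frames.
Reflexive: yes — every world is R-related to itself.

Yes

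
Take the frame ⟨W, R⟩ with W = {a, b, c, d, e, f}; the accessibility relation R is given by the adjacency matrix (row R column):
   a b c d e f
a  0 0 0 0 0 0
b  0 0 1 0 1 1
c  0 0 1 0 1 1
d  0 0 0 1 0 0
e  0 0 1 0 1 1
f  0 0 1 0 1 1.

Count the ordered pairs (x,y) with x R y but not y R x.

3

Enumerating: (b,c), (b,e), (b,f).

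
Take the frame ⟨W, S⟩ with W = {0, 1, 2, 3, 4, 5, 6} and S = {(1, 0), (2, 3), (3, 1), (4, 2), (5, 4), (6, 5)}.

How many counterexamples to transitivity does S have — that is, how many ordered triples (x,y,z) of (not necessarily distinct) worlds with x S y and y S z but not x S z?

Enumerating: (2,3,1), (3,1,0), (4,2,3), (5,4,2), (6,5,4).

5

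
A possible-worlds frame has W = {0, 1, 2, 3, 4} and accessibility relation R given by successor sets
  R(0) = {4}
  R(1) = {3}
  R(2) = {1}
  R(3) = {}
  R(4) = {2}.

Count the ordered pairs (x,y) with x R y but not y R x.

4

Enumerating: (0,4), (1,3), (2,1), (4,2).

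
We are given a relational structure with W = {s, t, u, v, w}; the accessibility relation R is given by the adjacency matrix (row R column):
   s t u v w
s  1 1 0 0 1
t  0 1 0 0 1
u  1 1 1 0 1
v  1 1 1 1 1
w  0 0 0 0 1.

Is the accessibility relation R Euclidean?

No

Euclidean: no — s R w and s R t, but not w R t.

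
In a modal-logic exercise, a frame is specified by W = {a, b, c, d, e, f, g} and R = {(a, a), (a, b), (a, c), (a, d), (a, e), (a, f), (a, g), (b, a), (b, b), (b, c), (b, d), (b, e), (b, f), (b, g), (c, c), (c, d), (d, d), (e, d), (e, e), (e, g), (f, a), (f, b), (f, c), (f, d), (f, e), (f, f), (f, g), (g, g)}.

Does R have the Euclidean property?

Euclidean: no — a R c and a R b, but not c R b.

No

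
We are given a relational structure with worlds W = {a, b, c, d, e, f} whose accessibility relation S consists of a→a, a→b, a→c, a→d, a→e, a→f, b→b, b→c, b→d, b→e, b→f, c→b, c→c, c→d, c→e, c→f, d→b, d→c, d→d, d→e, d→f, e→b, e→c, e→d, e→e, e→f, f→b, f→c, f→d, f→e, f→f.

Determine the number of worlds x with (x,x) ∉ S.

0

S is reflexive; there are no such worlds.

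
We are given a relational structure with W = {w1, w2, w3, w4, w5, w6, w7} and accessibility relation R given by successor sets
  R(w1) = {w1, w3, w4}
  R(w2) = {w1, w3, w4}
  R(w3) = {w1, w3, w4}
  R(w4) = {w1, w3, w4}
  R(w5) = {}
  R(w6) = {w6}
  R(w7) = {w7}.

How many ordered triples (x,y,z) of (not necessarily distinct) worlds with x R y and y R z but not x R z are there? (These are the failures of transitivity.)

R is transitive; there are no such tuples.

0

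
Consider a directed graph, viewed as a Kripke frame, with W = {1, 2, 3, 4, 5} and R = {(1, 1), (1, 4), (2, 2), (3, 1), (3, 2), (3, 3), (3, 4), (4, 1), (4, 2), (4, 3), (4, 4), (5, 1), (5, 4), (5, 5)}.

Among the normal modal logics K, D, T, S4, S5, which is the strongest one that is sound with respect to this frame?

Serial (axiom D): yes — every world has a successor (e.g. 1 R 1).
Reflexive (axiom T): yes — every world is R-related to itself.
Transitive (axiom 4): no — 1 R 4 and 4 R 2, but not 1 R 2.
Euclidean (axiom 5): no — 3 R 1 and 3 R 2, but not 1 R 2.
So F validates K, D, T; S4 would additionally require R to be transitive. The strongest is T.

T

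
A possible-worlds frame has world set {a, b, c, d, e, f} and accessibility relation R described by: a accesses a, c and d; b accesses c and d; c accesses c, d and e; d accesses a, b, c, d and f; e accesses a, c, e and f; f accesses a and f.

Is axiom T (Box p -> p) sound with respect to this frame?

Axiom T corresponds to the accessibility relation being reflexive.
Reflexive: no — b is not related to itself.

No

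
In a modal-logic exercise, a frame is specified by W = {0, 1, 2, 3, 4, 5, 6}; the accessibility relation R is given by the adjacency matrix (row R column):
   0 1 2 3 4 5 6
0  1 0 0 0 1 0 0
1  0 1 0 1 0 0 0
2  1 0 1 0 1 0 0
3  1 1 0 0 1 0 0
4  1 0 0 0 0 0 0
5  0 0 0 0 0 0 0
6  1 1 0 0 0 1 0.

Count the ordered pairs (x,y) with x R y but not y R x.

Enumerating: (2,0), (2,4), (3,0), (3,4), (6,0), (6,1), (6,5).

7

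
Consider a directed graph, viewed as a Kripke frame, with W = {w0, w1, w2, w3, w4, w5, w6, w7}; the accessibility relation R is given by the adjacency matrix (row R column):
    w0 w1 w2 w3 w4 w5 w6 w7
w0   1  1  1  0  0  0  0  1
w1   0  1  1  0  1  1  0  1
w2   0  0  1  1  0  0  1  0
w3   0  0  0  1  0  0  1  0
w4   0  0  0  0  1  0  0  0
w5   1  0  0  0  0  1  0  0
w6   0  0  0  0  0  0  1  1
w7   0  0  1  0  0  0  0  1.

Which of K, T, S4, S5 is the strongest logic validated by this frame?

T

Reflexive (axiom T): yes — every world is R-related to itself.
Transitive (axiom 4): no — w0 R w1 and w1 R w4, but not w0 R w4.
Euclidean (axiom 5): no — w0 R w2 and w0 R w1, but not w2 R w1.
So F validates K, T; S4 would additionally require R to be transitive. The strongest is T.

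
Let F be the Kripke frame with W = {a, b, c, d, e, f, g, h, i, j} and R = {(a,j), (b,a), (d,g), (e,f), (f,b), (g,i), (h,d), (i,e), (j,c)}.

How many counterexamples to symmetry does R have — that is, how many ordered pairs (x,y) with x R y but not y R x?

9

Enumerating: (a,j), (b,a), (d,g), (e,f), (f,b), (g,i), (h,d), (i,e), (j,c).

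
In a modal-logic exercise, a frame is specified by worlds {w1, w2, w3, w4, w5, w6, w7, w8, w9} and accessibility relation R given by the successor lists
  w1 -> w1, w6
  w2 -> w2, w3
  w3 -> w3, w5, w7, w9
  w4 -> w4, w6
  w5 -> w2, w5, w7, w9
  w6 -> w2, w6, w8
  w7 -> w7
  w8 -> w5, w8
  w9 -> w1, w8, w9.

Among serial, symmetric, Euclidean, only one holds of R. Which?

Serial: yes — every world has a successor (e.g. w1 R w1).
Symmetric: no — w1 R w6 but not w6 R w1.
Euclidean: no — w3 R w7 and w3 R w5, but not w7 R w5.
Only serial holds.

serial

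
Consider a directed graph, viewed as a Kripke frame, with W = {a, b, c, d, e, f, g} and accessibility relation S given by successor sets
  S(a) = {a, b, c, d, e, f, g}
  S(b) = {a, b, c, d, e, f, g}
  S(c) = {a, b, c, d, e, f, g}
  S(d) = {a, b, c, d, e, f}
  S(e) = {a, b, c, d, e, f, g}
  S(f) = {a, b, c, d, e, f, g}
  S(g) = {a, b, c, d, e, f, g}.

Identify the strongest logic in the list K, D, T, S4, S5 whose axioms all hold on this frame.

Serial (axiom D): yes — every world has a successor (e.g. a S a).
Reflexive (axiom T): yes — every world is S-related to itself.
Transitive (axiom 4): no — d S a and a S g, but not d S g.
Euclidean (axiom 5): no — a S d and a S g, but not d S g.
So F validates K, D, T; S4 would additionally require S to be transitive. The strongest is T.

T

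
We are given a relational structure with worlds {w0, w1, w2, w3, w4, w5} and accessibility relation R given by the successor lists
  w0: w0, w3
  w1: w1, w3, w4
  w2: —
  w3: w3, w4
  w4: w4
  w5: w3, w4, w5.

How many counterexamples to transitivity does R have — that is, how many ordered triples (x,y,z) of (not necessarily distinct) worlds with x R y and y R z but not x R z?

1

Enumerating: (w0,w3,w4).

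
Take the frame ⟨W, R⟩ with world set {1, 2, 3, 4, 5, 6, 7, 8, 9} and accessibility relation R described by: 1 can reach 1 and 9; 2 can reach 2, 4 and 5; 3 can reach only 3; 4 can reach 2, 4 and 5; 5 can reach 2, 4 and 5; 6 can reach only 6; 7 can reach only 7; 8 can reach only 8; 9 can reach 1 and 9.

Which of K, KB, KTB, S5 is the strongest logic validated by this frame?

Symmetric (axiom B): yes — every pair in R has its reverse in R.
Reflexive (axiom T): yes — every world is R-related to itself.
Euclidean (axiom 5): yes — any two successors of a common world are R-related.
So F validates K, KB, KTB, S5. The strongest is S5.

S5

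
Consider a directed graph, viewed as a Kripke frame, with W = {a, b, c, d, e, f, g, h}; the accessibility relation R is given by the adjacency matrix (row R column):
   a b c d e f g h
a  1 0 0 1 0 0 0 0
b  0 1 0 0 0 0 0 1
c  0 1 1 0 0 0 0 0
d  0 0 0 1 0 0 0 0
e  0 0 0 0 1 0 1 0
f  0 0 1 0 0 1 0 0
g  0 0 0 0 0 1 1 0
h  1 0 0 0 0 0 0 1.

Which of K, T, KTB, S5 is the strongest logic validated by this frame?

Reflexive (axiom T): yes — every world is R-related to itself.
Symmetric (axiom B): no — a R d but not d R a.
Euclidean (axiom 5): no — a R d and a R a, but not d R a.
So F validates K, T; KTB would additionally require R to be symmetric. The strongest is T.

T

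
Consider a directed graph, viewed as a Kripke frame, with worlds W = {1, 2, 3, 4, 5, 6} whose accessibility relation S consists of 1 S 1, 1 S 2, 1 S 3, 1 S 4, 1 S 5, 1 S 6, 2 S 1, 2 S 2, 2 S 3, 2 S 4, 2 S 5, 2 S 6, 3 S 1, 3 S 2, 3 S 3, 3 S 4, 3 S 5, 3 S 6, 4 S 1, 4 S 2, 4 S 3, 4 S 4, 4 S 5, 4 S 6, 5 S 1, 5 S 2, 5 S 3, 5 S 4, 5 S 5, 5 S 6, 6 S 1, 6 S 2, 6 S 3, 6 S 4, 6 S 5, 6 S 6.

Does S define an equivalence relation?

Yes

Reflexive: yes — every world is S-related to itself.
Symmetric: yes — every pair in S has its reverse in S.
Transitive: yes — every two-step S-path is closed by a direct edge.
So S is an equivalence relation.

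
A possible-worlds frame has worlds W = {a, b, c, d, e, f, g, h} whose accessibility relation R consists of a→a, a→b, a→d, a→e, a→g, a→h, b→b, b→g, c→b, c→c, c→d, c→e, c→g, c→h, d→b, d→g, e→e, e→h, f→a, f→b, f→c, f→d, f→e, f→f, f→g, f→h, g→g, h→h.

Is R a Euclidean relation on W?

No

Euclidean: no — a R b and a R d, but not b R d.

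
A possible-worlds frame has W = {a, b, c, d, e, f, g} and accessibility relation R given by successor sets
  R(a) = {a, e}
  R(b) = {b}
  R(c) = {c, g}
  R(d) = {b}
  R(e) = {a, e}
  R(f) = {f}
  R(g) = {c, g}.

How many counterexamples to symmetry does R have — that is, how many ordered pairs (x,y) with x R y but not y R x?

1

Enumerating: (d,b).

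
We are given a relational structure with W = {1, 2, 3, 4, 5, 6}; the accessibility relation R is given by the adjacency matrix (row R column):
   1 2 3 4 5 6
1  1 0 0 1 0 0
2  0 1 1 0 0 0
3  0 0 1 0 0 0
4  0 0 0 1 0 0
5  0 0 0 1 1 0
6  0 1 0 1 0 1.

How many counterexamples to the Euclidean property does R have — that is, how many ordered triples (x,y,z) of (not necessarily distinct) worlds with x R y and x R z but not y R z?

7

Enumerating: (1,4,1), (2,3,2), (5,4,5), (6,2,4), (6,2,6), (6,4,2), (6,4,6).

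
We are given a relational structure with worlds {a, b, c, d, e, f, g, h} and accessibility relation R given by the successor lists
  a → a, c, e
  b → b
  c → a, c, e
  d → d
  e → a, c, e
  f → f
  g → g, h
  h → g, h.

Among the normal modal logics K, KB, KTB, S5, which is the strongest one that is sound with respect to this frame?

Symmetric (axiom B): yes — every pair in R has its reverse in R.
Reflexive (axiom T): yes — every world is R-related to itself.
Euclidean (axiom 5): yes — any two successors of a common world are R-related.
So F validates K, KB, KTB, S5. The strongest is S5.

S5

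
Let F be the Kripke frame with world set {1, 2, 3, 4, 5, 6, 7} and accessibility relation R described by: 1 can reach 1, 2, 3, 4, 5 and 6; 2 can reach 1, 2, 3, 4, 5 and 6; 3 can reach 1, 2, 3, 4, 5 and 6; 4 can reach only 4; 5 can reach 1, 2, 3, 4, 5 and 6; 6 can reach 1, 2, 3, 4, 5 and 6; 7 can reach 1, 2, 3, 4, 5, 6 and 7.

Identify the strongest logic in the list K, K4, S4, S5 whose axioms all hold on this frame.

S4

Transitive (axiom 4): yes — every two-step R-path is closed by a direct edge.
Reflexive (axiom T): yes — every world is R-related to itself.
Euclidean (axiom 5): no — 1 R 4 and 1 R 2, but not 4 R 2.
So F validates K, K4, S4; S5 would additionally require R to be Euclidean. The strongest is S4.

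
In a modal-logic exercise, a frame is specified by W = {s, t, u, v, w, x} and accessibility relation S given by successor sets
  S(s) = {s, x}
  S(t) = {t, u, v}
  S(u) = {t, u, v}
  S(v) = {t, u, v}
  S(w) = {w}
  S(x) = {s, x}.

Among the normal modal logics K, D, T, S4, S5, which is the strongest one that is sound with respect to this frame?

Serial (axiom D): yes — every world has a successor (e.g. s S s).
Reflexive (axiom T): yes — every world is S-related to itself.
Transitive (axiom 4): yes — every two-step S-path is closed by a direct edge.
Euclidean (axiom 5): yes — any two successors of a common world are S-related.
So F validates K, D, T, S4, S5. The strongest is S5.

S5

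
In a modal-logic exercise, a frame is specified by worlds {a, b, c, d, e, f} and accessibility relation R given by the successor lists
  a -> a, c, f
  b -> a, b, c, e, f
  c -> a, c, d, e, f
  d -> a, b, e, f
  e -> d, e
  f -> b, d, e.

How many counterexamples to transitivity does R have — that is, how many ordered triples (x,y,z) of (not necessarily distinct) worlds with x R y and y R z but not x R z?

Enumerating: (a,c,d), (a,c,e), (a,f,b), (a,f,d), (a,f,e), (b,c,d), (b,e,d), (b,f,d), (c,d,b), (c,f,b), (d,a,c), (d,b,c), … and 10 more.
Total: 22.

22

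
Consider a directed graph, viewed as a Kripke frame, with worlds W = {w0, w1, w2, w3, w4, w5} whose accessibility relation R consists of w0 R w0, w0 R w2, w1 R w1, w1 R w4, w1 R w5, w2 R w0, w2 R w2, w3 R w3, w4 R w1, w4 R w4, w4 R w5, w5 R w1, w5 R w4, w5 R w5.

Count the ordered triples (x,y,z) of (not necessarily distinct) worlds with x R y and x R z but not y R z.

R is Euclidean; there are no such tuples.

0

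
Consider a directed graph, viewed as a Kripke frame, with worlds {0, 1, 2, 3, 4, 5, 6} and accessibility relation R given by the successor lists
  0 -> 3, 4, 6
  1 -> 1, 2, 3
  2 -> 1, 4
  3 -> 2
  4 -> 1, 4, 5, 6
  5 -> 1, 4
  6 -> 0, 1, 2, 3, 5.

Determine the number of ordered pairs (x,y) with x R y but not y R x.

12

Enumerating: (0,3), (0,4), (1,3), (2,4), (3,2), (4,1), (4,6), (5,1), (6,1), (6,2), (6,3), (6,5).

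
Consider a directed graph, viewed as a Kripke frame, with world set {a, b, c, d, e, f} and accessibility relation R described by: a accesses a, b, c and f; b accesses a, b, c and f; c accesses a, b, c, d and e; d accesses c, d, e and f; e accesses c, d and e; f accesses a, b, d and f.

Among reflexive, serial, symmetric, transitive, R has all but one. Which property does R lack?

Reflexive: yes — every world is R-related to itself.
Serial: yes — every world has a successor (e.g. a R a).
Symmetric: yes — every pair in R has its reverse in R.
Transitive: no — a R c and c R d, but not a R d.
Only transitive fails.

transitive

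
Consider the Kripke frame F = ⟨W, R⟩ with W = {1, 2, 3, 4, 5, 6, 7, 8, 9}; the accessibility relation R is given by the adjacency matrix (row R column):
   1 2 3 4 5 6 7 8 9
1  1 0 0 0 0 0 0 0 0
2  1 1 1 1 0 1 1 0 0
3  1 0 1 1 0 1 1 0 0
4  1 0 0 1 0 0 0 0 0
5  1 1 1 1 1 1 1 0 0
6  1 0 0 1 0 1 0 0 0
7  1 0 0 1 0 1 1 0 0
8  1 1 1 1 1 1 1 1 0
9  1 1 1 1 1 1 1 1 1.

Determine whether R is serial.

Serial: yes — every world has a successor (e.g. 1 R 1).

Yes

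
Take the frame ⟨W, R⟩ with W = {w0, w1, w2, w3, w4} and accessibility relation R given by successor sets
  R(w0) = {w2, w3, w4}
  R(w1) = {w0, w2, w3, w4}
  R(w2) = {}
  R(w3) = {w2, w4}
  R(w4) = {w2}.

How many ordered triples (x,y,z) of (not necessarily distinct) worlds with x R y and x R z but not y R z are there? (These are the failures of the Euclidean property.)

Enumerating: (w0,w2,w2), (w0,w2,w3), (w0,w2,w4), (w0,w3,w3), (w0,w4,w3), (w0,w4,w4), (w1,w0,w0), (w1,w2,w0), (w1,w2,w2), (w1,w2,w3), (w1,w2,w4), (w1,w3,w0), … and 8 more.
Total: 20.

20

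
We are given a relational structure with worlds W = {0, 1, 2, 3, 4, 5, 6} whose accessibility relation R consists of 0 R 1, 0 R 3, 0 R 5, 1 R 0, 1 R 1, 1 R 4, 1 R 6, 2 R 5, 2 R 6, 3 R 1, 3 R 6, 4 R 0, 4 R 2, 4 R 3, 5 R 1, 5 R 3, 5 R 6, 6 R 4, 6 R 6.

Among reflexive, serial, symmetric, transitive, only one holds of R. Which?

Reflexive: no — 0 is not related to itself.
Serial: yes — every world has a successor (e.g. 0 R 1).
Symmetric: no — 0 R 3 but not 3 R 0.
Transitive: no — 0 R 1 and 1 R 4, but not 0 R 4.
Only serial holds.

serial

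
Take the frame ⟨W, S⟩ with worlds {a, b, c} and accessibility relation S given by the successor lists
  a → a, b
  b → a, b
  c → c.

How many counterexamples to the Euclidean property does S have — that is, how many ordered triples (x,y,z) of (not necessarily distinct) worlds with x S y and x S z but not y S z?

S is Euclidean; there are no such tuples.

0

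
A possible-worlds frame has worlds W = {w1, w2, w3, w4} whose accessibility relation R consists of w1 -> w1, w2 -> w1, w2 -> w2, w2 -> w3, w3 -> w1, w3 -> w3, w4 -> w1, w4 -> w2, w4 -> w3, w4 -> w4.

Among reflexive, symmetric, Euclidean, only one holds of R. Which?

reflexive

Reflexive: yes — every world is R-related to itself.
Symmetric: no — w2 R w1 but not w1 R w2.
Euclidean: no — w2 R w1 and w2 R w3, but not w1 R w3.
Only reflexive holds.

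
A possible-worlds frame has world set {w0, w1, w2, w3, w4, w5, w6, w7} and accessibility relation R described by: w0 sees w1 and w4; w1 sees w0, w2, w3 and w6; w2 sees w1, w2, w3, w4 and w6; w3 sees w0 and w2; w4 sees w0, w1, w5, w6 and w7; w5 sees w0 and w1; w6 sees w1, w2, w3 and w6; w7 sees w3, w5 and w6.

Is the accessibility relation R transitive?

Transitive: no — w0 R w1 and w1 R w2, but not w0 R w2.

No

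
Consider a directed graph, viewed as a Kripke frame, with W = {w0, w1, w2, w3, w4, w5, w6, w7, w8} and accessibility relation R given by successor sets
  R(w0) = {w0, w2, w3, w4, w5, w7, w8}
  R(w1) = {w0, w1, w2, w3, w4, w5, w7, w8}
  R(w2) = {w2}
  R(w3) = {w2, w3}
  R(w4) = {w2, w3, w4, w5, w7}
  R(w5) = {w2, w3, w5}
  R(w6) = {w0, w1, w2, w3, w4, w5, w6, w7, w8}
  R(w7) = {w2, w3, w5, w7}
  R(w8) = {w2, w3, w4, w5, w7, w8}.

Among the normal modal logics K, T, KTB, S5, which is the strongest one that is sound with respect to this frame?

Reflexive (axiom T): yes — every world is R-related to itself.
Symmetric (axiom B): no — w0 R w2 but not w2 R w0.
Euclidean (axiom 5): no — w0 R w2 and w0 R w3, but not w2 R w3.
So F validates K, T; KTB would additionally require R to be symmetric. The strongest is T.

T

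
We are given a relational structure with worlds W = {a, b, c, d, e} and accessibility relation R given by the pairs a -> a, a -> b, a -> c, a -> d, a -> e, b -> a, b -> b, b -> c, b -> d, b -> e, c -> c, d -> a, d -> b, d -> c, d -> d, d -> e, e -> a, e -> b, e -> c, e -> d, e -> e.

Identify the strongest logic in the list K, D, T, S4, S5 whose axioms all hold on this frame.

S4

Serial (axiom D): yes — every world has a successor (e.g. a R a).
Reflexive (axiom T): yes — every world is R-related to itself.
Transitive (axiom 4): yes — every two-step R-path is closed by a direct edge.
Euclidean (axiom 5): no — a R c and a R b, but not c R b.
So F validates K, D, T, S4; S5 would additionally require R to be Euclidean. The strongest is S4.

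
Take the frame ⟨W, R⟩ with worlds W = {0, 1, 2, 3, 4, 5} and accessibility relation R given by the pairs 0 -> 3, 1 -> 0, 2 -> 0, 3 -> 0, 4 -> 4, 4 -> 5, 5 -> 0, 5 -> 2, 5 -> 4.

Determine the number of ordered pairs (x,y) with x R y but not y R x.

Enumerating: (1,0), (2,0), (5,0), (5,2).

4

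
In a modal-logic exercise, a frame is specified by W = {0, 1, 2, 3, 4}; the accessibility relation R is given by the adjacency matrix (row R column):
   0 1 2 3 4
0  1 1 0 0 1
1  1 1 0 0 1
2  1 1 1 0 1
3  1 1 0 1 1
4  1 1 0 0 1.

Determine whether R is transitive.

Yes

Transitive: yes — every two-step R-path is closed by a direct edge.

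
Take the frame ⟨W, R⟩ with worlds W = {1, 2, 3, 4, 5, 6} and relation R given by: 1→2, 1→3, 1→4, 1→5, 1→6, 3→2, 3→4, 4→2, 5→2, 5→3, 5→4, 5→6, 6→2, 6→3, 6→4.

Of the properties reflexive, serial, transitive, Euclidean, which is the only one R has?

transitive

Reflexive: no — 1 is not related to itself.
Serial: no — 2 has no R-successor.
Transitive: yes — every two-step R-path is closed by a direct edge.
Euclidean: no — 1 R 2 and 1 R 3, but not 2 R 3.
Only transitive holds.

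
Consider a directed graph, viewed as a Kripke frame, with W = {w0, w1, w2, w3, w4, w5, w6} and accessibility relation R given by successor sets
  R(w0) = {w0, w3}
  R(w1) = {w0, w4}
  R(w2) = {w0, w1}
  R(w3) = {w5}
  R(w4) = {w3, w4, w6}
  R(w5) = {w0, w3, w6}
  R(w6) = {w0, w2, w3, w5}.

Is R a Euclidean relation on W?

No

Euclidean: no — w1 R w0 and w1 R w4, but not w0 R w4.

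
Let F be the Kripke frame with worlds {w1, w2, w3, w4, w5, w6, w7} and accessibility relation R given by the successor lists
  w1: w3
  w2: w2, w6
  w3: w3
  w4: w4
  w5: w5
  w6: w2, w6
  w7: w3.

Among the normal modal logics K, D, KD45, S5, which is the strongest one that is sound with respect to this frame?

Serial (axiom D): yes — every world has a successor (e.g. w1 R w3).
Euclidean (axiom 5): yes — any two successors of a common world are R-related.
Transitive (axiom 4): yes — every two-step R-path is closed by a direct edge.
Reflexive (axiom T): no — w1 is not related to itself.
So F validates K, D, KD45; S5 would additionally require R to be reflexive. The strongest is KD45.

KD45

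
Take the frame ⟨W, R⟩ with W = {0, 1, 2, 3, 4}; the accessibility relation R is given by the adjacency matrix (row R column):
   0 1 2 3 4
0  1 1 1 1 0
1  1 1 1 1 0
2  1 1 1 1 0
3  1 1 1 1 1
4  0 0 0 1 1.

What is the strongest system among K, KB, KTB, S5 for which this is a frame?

Symmetric (axiom B): yes — every pair in R has its reverse in R.
Reflexive (axiom T): yes — every world is R-related to itself.
Euclidean (axiom 5): no — 3 R 0 and 3 R 4, but not 0 R 4.
So F validates K, KB, KTB; S5 would additionally require R to be Euclidean. The strongest is KTB.

KTB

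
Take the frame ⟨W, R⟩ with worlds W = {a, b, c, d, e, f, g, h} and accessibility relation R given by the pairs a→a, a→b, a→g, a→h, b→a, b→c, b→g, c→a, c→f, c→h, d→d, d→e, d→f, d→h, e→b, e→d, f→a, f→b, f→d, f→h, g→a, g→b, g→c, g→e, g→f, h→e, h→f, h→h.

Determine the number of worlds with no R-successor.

0

R is serial; there are no such worlds.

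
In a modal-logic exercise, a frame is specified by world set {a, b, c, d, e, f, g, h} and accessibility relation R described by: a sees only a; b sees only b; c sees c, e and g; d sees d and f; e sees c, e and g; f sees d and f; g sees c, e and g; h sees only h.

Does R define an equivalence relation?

Yes

Reflexive: yes — every world is R-related to itself.
Symmetric: yes — every pair in R has its reverse in R.
Transitive: yes — every two-step R-path is closed by a direct edge.
So R is an equivalence relation.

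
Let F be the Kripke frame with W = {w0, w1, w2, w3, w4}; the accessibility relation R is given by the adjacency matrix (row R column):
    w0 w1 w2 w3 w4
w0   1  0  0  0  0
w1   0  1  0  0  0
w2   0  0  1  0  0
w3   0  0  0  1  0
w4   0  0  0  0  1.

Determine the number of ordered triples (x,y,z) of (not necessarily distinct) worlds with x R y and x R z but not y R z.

0

R is Euclidean; there are no such tuples.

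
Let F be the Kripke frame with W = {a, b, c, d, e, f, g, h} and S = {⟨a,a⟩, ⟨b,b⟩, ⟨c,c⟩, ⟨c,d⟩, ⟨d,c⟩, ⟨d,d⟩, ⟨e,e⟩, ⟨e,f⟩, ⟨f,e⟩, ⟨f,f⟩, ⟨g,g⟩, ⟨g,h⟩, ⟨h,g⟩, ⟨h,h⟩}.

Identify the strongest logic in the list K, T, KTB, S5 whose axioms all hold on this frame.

S5

Reflexive (axiom T): yes — every world is S-related to itself.
Symmetric (axiom B): yes — every pair in S has its reverse in S.
Euclidean (axiom 5): yes — any two successors of a common world are S-related.
So F validates K, T, KTB, S5. The strongest is S5.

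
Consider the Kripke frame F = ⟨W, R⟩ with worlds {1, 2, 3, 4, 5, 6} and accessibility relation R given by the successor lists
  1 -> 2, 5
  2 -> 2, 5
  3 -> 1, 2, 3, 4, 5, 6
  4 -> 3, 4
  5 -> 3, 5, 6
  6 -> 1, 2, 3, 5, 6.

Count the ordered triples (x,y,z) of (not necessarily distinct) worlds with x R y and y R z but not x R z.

14

Enumerating: (1,5,3), (1,5,6), (2,5,3), (2,5,6), (4,3,1), (4,3,2), (4,3,5), (4,3,6), (5,3,1), (5,3,2), (5,3,4), (5,6,1), (5,6,2), (6,3,4).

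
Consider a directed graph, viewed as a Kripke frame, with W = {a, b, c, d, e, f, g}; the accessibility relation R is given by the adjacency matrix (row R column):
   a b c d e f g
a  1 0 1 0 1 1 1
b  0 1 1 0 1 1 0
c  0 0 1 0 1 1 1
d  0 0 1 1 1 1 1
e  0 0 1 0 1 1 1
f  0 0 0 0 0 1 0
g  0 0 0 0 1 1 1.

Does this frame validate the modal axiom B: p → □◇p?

By correspondence theory, B is valid on a frame iff R is symmetric.
Symmetric: no — a R c but not c R a.

No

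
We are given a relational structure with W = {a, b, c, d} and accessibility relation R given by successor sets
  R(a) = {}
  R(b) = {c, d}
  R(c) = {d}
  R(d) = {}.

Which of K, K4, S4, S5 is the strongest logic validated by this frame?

Transitive (axiom 4): yes — every two-step R-path is closed by a direct edge.
Reflexive (axiom T): no — a is not related to itself.
Euclidean (axiom 5): no — b R d and b R c, but not d R c.
So F validates K, K4; S4 would additionally require R to be reflexive. The strongest is K4.

K4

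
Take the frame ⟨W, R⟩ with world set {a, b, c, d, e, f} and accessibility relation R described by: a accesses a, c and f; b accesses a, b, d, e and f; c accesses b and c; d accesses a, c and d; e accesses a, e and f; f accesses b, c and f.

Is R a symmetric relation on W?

Symmetric: no — a R c but not c R a.

No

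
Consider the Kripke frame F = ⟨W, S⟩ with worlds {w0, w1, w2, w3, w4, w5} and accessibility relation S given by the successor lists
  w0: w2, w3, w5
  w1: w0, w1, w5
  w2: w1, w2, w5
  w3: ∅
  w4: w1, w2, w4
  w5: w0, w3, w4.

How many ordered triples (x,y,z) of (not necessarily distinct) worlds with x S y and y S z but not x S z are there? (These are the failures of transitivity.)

18

Enumerating: (w0,w2,w1), (w0,w5,w0), (w0,w5,w4), (w1,w0,w2), (w1,w0,w3), (w1,w5,w3), (w1,w5,w4), (w2,w1,w0), (w2,w5,w0), (w2,w5,w3), (w2,w5,w4), (w4,w1,w0), (w4,w1,w5), (w4,w2,w5), (w5,w0,w2), (w5,w0,w5), (w5,w4,w1), (w5,w4,w2).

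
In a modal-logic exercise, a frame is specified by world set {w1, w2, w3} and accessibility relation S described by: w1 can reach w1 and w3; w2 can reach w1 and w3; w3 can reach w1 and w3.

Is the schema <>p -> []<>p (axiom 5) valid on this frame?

Yes

Axiom 5 corresponds to the accessibility relation being Euclidean.
Euclidean: yes — any two successors of a common world are S-related.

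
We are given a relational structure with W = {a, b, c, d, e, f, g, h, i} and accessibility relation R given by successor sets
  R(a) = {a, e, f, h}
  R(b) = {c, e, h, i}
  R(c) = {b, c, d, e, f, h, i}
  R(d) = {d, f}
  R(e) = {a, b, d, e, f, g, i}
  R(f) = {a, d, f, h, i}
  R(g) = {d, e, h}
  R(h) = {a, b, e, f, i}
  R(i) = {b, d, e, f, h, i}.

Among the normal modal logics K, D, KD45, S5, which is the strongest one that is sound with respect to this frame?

D

Serial (axiom D): yes — every world has a successor (e.g. a R a).
Euclidean (axiom 5): no — a R e and a R h, but not e R h.
Transitive (axiom 4): no — a R e and e R b, but not a R b.
Reflexive (axiom T): no — b is not related to itself.
So F validates K, D; KD45 would additionally require R to be Euclidean and transitive. The strongest is D.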